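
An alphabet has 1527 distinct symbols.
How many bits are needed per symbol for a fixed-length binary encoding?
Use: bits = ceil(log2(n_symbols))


log2(1527) = 10.5765
Bracket: 2^10 = 1024 < 1527 <= 2^11 = 2048
So ceil(log2(1527)) = 11

bits = ceil(log2(1527)) = ceil(10.5765) = 11 bits


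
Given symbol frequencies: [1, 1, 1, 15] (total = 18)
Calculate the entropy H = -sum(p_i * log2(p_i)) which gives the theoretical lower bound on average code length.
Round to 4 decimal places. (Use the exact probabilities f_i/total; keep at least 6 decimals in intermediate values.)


Per-symbol terms -p_i * log2(p_i) with p_i = f_i/18:
  p = 1/18 = 0.055556: log2(p) = -4.169925, -p*log2(p) = 0.231663
  p = 1/18 = 0.055556: log2(p) = -4.169925, -p*log2(p) = 0.231663
  p = 1/18 = 0.055556: log2(p) = -4.169925, -p*log2(p) = 0.231663
  p = 15/18 = 0.833333: log2(p) = -0.263034, -p*log2(p) = 0.219195
H = 0.231663 + 0.231663 + 0.231663 + 0.219195 = 0.914184

H = 0.9142 bits/symbol


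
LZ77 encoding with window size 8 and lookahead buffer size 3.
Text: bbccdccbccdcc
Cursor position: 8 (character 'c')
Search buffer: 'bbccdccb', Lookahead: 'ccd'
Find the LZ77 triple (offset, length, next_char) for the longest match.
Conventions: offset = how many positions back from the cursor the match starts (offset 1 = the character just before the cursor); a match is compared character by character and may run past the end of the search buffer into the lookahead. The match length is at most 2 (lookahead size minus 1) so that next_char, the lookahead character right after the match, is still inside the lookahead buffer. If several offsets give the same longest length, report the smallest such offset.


Try each offset into the search buffer:
  offset=1 (pos 7, char 'b'): match length 0
  offset=2 (pos 6, char 'c'): match length 1
  offset=3 (pos 5, char 'c'): match length 2
  offset=4 (pos 4, char 'd'): match length 0
  offset=5 (pos 3, char 'c'): match length 1
  offset=6 (pos 2, char 'c'): match length 2
  offset=7 (pos 1, char 'b'): match length 0
  offset=8 (pos 0, char 'b'): match length 0
Longest match has length 2, found at offsets 3, 6; take the smallest, offset 3.
next_char = character at position 8 + 2 = 10 -> 'd'

Best match: offset=3, length=2 (matching 'cc' starting at position 5)
LZ77 triple: (3, 2, 'd')


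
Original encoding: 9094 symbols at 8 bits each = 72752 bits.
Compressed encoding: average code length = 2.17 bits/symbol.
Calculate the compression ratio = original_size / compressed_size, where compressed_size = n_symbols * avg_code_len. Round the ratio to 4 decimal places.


original_size = n_symbols * orig_bits = 9094 * 8 = 72752 bits
compressed_size = n_symbols * avg_code_len = 9094 * 2.17 = 19733.98 bits
ratio = original_size / compressed_size = 72752 / 19733.98 = 3.6866

Compression ratio = 3.6866


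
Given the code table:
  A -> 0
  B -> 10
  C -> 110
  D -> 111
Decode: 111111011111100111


Decoding:
111 -> D
111 -> D
0 -> A
111 -> D
111 -> D
0 -> A
0 -> A
111 -> D


Result: DDADDAAD


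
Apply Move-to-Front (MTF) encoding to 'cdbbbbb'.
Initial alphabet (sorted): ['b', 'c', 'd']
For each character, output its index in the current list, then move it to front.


MTF encoding:
'c': index 1 in ['b', 'c', 'd'] -> ['c', 'b', 'd']
'd': index 2 in ['c', 'b', 'd'] -> ['d', 'c', 'b']
'b': index 2 in ['d', 'c', 'b'] -> ['b', 'd', 'c']
'b': index 0 in ['b', 'd', 'c'] -> ['b', 'd', 'c']
'b': index 0 in ['b', 'd', 'c'] -> ['b', 'd', 'c']
'b': index 0 in ['b', 'd', 'c'] -> ['b', 'd', 'c']
'b': index 0 in ['b', 'd', 'c'] -> ['b', 'd', 'c']


Output: [1, 2, 2, 0, 0, 0, 0]


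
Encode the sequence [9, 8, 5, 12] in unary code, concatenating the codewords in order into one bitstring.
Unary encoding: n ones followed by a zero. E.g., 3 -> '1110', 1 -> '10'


Encode each number as n ones followed by a terminating 0:
  9 -> 1111111110 (10 bits)
  8 -> 111111110 (9 bits)
  5 -> 111110 (6 bits)
  12 -> 1111111111110 (13 bits)
Total length = 10 + 9 + 6 + 13 = 38 bits.

Unary([9, 8, 5, 12]) = 11111111101111111101111101111111111110 (38 bits)


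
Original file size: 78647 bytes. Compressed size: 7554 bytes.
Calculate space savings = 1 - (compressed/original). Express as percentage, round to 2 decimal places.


ratio = compressed/original = 7554/78647 = 0.096049
savings = 1 - ratio = 1 - 0.096049 = 0.903951
as a percentage: 0.903951 * 100 = 90.4%

Space savings = 1 - 7554/78647 = 90.4%


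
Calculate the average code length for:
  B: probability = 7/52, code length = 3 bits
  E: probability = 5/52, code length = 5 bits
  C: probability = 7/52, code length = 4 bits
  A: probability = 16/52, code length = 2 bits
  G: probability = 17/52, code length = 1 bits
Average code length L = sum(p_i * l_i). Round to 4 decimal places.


Weighted contributions p_i * l_i:
  B: (7/52) * 3 = 21/52
  E: (5/52) * 5 = 25/52
  C: (7/52) * 4 = 28/52
  A: (16/52) * 2 = 32/52
  G: (17/52) * 1 = 17/52
Sum = (21 + 25 + 28 + 32 + 17)/52 = 123/52

L = 123/52 = 2.3654 bits/symbol


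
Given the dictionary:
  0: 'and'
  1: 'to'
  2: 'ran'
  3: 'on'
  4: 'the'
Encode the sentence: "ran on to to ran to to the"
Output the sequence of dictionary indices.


Look up each word in the dictionary:
  'ran' -> 2
  'on' -> 3
  'to' -> 1
  'to' -> 1
  'ran' -> 2
  'to' -> 1
  'to' -> 1
  'the' -> 4

Encoded: [2, 3, 1, 1, 2, 1, 1, 4]


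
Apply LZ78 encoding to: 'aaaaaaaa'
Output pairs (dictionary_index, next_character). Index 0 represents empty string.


LZ78 encoding steps:
Dictionary: {0: ''}
Step 1: w='' (idx 0), next='a' -> output (0, 'a'), add 'a' as idx 1
Step 2: w='a' (idx 1), next='a' -> output (1, 'a'), add 'aa' as idx 2
Step 3: w='aa' (idx 2), next='a' -> output (2, 'a'), add 'aaa' as idx 3
Step 4: w='aa' (idx 2), end of input -> output (2, '')


Encoded: [(0, 'a'), (1, 'a'), (2, 'a'), (2, '')]


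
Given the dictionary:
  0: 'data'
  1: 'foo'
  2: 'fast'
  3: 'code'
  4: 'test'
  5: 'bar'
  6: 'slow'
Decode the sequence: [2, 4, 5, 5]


Look up each index in the dictionary:
  2 -> 'fast'
  4 -> 'test'
  5 -> 'bar'
  5 -> 'bar'

Decoded: "fast test bar bar"


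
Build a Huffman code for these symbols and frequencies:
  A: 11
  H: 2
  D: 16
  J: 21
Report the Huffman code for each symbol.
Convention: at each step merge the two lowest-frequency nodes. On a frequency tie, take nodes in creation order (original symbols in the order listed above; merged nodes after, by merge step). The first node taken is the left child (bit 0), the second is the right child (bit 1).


Huffman tree construction:
Step 1: Merge H(2) + A(11) = 13
Step 2: Merge (H+A)(13) + D(16) = 29
Step 3: Merge J(21) + ((H+A)+D)(29) = 50
Read each symbol's code off the tree from the root (left child = 0, right child = 1).

Codes:
  A: 101 (length 3)
  H: 100 (length 3)
  D: 11 (length 2)
  J: 0 (length 1)
Average code length: 92/50 = 1.8400 bits/symbol


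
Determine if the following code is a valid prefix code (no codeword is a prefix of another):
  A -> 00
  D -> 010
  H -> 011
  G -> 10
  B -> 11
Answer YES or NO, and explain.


Checking each pair (does one codeword prefix another?):
  A='00' vs D='010': no prefix
  A='00' vs H='011': no prefix
  A='00' vs G='10': no prefix
  A='00' vs B='11': no prefix
  D='010' vs A='00': no prefix
  D='010' vs H='011': no prefix
  D='010' vs G='10': no prefix
  D='010' vs B='11': no prefix
  H='011' vs A='00': no prefix
  H='011' vs D='010': no prefix
  H='011' vs G='10': no prefix
  H='011' vs B='11': no prefix
  G='10' vs A='00': no prefix
  G='10' vs D='010': no prefix
  G='10' vs H='011': no prefix
  G='10' vs B='11': no prefix
  B='11' vs A='00': no prefix
  B='11' vs D='010': no prefix
  B='11' vs H='011': no prefix
  B='11' vs G='10': no prefix
No violation found over all pairs.

YES -- this is a valid prefix code. No codeword is a prefix of any other codeword.


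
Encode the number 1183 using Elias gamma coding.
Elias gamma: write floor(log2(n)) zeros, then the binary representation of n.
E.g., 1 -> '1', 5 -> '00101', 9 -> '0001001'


num_bits = floor(log2(1183)) + 1 = 11
leading_zeros = num_bits - 1 = 10
binary(1183) = 10010011111

Elias gamma(1183) = '0000000000' + '10010011111' = 000000000010010011111 (21 bits)


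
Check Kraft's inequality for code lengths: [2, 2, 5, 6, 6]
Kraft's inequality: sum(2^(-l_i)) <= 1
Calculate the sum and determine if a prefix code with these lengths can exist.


Sum = 2^(-2) + 2^(-2) + 2^(-5) + 2^(-6) + 2^(-6)
    = 0.25 + 0.25 + 0.03125 + 0.015625 + 0.015625
    = 36/64 = 0.5625
Since 0.5625 <= 1, Kraft's inequality IS satisfied.
A prefix code with these lengths CAN exist.

Kraft sum = 0.5625. Satisfied.


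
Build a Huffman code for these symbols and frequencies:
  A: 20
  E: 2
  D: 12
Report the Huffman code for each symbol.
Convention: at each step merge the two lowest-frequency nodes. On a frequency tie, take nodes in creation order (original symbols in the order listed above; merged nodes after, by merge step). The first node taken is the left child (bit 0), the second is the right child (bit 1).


Huffman tree construction:
Step 1: Merge E(2) + D(12) = 14
Step 2: Merge (E+D)(14) + A(20) = 34
Read each symbol's code off the tree from the root (left child = 0, right child = 1).

Codes:
  A: 1 (length 1)
  E: 00 (length 2)
  D: 01 (length 2)
Average code length: 48/34 = 1.4118 bits/symbol


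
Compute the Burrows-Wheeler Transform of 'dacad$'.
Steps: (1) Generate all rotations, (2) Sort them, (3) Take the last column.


Rotations (sorted):
  0: $dacad -> last char: d
  1: acad$d -> last char: d
  2: ad$dac -> last char: c
  3: cad$da -> last char: a
  4: d$daca -> last char: a
  5: dacad$ -> last char: $


BWT = ddcaa$


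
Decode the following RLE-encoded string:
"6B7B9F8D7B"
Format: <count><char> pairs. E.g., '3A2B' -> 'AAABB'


Expanding each <count><char> pair:
  6B -> 'BBBBBB'
  7B -> 'BBBBBBB'
  9F -> 'FFFFFFFFF'
  8D -> 'DDDDDDDD'
  7B -> 'BBBBBBB'

Decoded = BBBBBBBBBBBBBFFFFFFFFFDDDDDDDDBBBBBBB


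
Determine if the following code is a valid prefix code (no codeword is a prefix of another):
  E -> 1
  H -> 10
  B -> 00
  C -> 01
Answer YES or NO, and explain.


Checking each pair (does one codeword prefix another?):
  E='1' vs H='10': prefix -- VIOLATION

NO -- this is NOT a valid prefix code. E (1) is a prefix of H (10).


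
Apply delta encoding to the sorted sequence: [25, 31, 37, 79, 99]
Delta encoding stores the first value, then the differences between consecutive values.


First value: 25
Deltas:
  31 - 25 = 6
  37 - 31 = 6
  79 - 37 = 42
  99 - 79 = 20


Delta encoded: [25, 6, 6, 42, 20]


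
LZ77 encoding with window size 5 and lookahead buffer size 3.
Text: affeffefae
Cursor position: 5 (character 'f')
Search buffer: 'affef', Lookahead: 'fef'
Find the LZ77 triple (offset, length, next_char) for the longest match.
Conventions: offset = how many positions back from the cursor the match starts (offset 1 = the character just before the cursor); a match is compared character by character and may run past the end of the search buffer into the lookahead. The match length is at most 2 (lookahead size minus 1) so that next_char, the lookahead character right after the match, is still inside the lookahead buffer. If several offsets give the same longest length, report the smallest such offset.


Try each offset into the search buffer:
  offset=1 (pos 4, char 'f'): match length 1
  offset=2 (pos 3, char 'e'): match length 0
  offset=3 (pos 2, char 'f'): match length 2
  offset=4 (pos 1, char 'f'): match length 1
  offset=5 (pos 0, char 'a'): match length 0
Longest match has length 2 at offset 3.
next_char = character at position 5 + 2 = 7 -> 'f'

Best match: offset=3, length=2 (matching 'fe' starting at position 2)
LZ77 triple: (3, 2, 'f')


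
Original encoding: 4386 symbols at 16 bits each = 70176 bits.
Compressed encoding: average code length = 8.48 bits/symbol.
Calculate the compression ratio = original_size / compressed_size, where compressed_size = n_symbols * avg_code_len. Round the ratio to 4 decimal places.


original_size = n_symbols * orig_bits = 4386 * 16 = 70176 bits
compressed_size = n_symbols * avg_code_len = 4386 * 8.48 = 37193.28 bits
ratio = original_size / compressed_size = 70176 / 37193.28 = 1.8868

Compression ratio = 1.8868


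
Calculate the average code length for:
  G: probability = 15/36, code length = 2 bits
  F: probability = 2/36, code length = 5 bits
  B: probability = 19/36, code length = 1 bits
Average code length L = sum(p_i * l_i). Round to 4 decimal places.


Weighted contributions p_i * l_i:
  G: (15/36) * 2 = 30/36
  F: (2/36) * 5 = 10/36
  B: (19/36) * 1 = 19/36
Sum = (30 + 10 + 19)/36 = 59/36

L = 59/36 = 1.6389 bits/symbol


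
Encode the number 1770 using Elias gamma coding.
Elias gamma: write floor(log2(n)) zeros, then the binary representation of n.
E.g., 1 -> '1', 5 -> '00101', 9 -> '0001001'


num_bits = floor(log2(1770)) + 1 = 11
leading_zeros = num_bits - 1 = 10
binary(1770) = 11011101010

Elias gamma(1770) = '0000000000' + '11011101010' = 000000000011011101010 (21 bits)


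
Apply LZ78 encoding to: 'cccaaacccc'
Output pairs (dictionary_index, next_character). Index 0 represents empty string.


LZ78 encoding steps:
Dictionary: {0: ''}
Step 1: w='' (idx 0), next='c' -> output (0, 'c'), add 'c' as idx 1
Step 2: w='c' (idx 1), next='c' -> output (1, 'c'), add 'cc' as idx 2
Step 3: w='' (idx 0), next='a' -> output (0, 'a'), add 'a' as idx 3
Step 4: w='a' (idx 3), next='a' -> output (3, 'a'), add 'aa' as idx 4
Step 5: w='cc' (idx 2), next='c' -> output (2, 'c'), add 'ccc' as idx 5
Step 6: w='c' (idx 1), end of input -> output (1, '')


Encoded: [(0, 'c'), (1, 'c'), (0, 'a'), (3, 'a'), (2, 'c'), (1, '')]


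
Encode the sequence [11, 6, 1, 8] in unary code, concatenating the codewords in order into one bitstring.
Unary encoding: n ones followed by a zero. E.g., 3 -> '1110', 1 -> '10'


Encode each number as n ones followed by a terminating 0:
  11 -> 111111111110 (12 bits)
  6 -> 1111110 (7 bits)
  1 -> 10 (2 bits)
  8 -> 111111110 (9 bits)
Total length = 12 + 7 + 2 + 9 = 30 bits.

Unary([11, 6, 1, 8]) = 111111111110111111010111111110 (30 bits)


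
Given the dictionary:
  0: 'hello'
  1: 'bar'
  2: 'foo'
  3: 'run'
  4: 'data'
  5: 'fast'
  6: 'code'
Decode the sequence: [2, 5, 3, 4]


Look up each index in the dictionary:
  2 -> 'foo'
  5 -> 'fast'
  3 -> 'run'
  4 -> 'data'

Decoded: "foo fast run data"


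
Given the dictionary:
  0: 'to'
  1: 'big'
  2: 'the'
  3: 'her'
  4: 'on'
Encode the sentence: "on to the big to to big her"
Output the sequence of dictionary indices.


Look up each word in the dictionary:
  'on' -> 4
  'to' -> 0
  'the' -> 2
  'big' -> 1
  'to' -> 0
  'to' -> 0
  'big' -> 1
  'her' -> 3

Encoded: [4, 0, 2, 1, 0, 0, 1, 3]


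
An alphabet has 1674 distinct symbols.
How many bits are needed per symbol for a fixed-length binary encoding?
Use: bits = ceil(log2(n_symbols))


log2(1674) = 10.7091
Bracket: 2^10 = 1024 < 1674 <= 2^11 = 2048
So ceil(log2(1674)) = 11

bits = ceil(log2(1674)) = ceil(10.7091) = 11 bits


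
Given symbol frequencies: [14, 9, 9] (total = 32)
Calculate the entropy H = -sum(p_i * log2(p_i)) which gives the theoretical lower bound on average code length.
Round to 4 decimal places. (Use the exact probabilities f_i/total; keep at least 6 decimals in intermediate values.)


Per-symbol terms -p_i * log2(p_i) with p_i = f_i/32:
  p = 14/32 = 0.437500: log2(p) = -1.192645, -p*log2(p) = 0.521782
  p = 9/32 = 0.281250: log2(p) = -1.830075, -p*log2(p) = 0.514709
  p = 9/32 = 0.281250: log2(p) = -1.830075, -p*log2(p) = 0.514709
H = 0.521782 + 0.514709 + 0.514709 = 1.551200

H = 1.5512 bits/symbol


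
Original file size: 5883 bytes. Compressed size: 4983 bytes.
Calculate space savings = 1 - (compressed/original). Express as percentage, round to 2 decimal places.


ratio = compressed/original = 4983/5883 = 0.847017
savings = 1 - ratio = 1 - 0.847017 = 0.152983
as a percentage: 0.152983 * 100 = 15.3%

Space savings = 1 - 4983/5883 = 15.3%


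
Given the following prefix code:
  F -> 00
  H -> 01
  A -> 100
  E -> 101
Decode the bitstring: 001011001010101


Decoding step by step:
Bits 00 -> F
Bits 101 -> E
Bits 100 -> A
Bits 101 -> E
Bits 01 -> H
Bits 01 -> H


Decoded message: FEAEHH


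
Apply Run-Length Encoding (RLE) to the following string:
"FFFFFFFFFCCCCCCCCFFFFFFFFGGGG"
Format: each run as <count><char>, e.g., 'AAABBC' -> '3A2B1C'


Scanning runs left to right:
  i=0: run of 'F' x 9 -> '9F'
  i=9: run of 'C' x 8 -> '8C'
  i=17: run of 'F' x 8 -> '8F'
  i=25: run of 'G' x 4 -> '4G'

RLE = 9F8C8F4G


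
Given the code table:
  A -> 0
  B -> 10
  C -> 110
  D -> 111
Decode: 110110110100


Decoding:
110 -> C
110 -> C
110 -> C
10 -> B
0 -> A


Result: CCCBA


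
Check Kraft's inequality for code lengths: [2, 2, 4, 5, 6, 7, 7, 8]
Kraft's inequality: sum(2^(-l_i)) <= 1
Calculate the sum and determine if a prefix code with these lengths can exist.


Sum = 2^(-2) + 2^(-2) + 2^(-4) + 2^(-5) + 2^(-6) + 2^(-7) + 2^(-7) + 2^(-8)
    = 0.25 + 0.25 + 0.0625 + 0.03125 + 0.015625 + 0.0078125 + 0.0078125 + 0.00390625
    = 161/256 = 0.62890625
Since 0.62890625 <= 1, Kraft's inequality IS satisfied.
A prefix code with these lengths CAN exist.

Kraft sum = 0.62890625. Satisfied.


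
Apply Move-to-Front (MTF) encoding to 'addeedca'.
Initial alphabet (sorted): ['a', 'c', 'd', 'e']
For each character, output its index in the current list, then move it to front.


MTF encoding:
'a': index 0 in ['a', 'c', 'd', 'e'] -> ['a', 'c', 'd', 'e']
'd': index 2 in ['a', 'c', 'd', 'e'] -> ['d', 'a', 'c', 'e']
'd': index 0 in ['d', 'a', 'c', 'e'] -> ['d', 'a', 'c', 'e']
'e': index 3 in ['d', 'a', 'c', 'e'] -> ['e', 'd', 'a', 'c']
'e': index 0 in ['e', 'd', 'a', 'c'] -> ['e', 'd', 'a', 'c']
'd': index 1 in ['e', 'd', 'a', 'c'] -> ['d', 'e', 'a', 'c']
'c': index 3 in ['d', 'e', 'a', 'c'] -> ['c', 'd', 'e', 'a']
'a': index 3 in ['c', 'd', 'e', 'a'] -> ['a', 'c', 'd', 'e']


Output: [0, 2, 0, 3, 0, 1, 3, 3]


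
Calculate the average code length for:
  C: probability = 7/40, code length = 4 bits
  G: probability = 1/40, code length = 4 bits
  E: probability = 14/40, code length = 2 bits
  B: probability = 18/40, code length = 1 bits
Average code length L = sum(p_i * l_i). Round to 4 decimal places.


Weighted contributions p_i * l_i:
  C: (7/40) * 4 = 28/40
  G: (1/40) * 4 = 4/40
  E: (14/40) * 2 = 28/40
  B: (18/40) * 1 = 18/40
Sum = (28 + 4 + 28 + 18)/40 = 78/40

L = 78/40 = 1.9500 bits/symbol


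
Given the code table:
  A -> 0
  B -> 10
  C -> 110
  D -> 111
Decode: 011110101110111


Decoding:
0 -> A
111 -> D
10 -> B
10 -> B
111 -> D
0 -> A
111 -> D


Result: ADBBDAD


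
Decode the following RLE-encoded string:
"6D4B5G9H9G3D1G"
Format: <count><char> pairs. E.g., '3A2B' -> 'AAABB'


Expanding each <count><char> pair:
  6D -> 'DDDDDD'
  4B -> 'BBBB'
  5G -> 'GGGGG'
  9H -> 'HHHHHHHHH'
  9G -> 'GGGGGGGGG'
  3D -> 'DDD'
  1G -> 'G'

Decoded = DDDDDDBBBBGGGGGHHHHHHHHHGGGGGGGGGDDDG


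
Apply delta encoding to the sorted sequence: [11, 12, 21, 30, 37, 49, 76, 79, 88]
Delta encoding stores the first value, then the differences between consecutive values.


First value: 11
Deltas:
  12 - 11 = 1
  21 - 12 = 9
  30 - 21 = 9
  37 - 30 = 7
  49 - 37 = 12
  76 - 49 = 27
  79 - 76 = 3
  88 - 79 = 9


Delta encoded: [11, 1, 9, 9, 7, 12, 27, 3, 9]


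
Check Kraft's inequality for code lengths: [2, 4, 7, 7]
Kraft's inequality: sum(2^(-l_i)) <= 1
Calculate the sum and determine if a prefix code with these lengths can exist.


Sum = 2^(-2) + 2^(-4) + 2^(-7) + 2^(-7)
    = 0.25 + 0.0625 + 0.0078125 + 0.0078125
    = 42/128 = 0.328125
Since 0.328125 <= 1, Kraft's inequality IS satisfied.
A prefix code with these lengths CAN exist.

Kraft sum = 0.328125. Satisfied.


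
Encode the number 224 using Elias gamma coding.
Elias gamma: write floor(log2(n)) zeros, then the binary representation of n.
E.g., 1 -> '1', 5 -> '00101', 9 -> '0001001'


num_bits = floor(log2(224)) + 1 = 8
leading_zeros = num_bits - 1 = 7
binary(224) = 11100000

Elias gamma(224) = '0000000' + '11100000' = 000000011100000 (15 bits)


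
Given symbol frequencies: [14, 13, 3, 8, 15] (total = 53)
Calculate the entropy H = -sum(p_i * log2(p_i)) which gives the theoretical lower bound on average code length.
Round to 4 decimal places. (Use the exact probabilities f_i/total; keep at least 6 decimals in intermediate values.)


Per-symbol terms -p_i * log2(p_i) with p_i = f_i/53:
  p = 14/53 = 0.264151: log2(p) = -1.920566, -p*log2(p) = 0.507319
  p = 13/53 = 0.245283: log2(p) = -2.027481, -p*log2(p) = 0.497307
  p = 3/53 = 0.056604: log2(p) = -4.142958, -p*log2(p) = 0.234507
  p = 8/53 = 0.150943: log2(p) = -2.727920, -p*log2(p) = 0.411762
  p = 15/53 = 0.283019: log2(p) = -1.821030, -p*log2(p) = 0.515386
H = 0.507319 + 0.497307 + 0.234507 + 0.411762 + 0.515386 = 2.166281

H = 2.1663 bits/symbol


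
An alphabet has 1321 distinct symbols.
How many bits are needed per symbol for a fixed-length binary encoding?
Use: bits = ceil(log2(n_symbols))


log2(1321) = 10.3674
Bracket: 2^10 = 1024 < 1321 <= 2^11 = 2048
So ceil(log2(1321)) = 11

bits = ceil(log2(1321)) = ceil(10.3674) = 11 bits


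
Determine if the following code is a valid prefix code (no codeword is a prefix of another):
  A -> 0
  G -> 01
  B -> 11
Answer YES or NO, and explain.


Checking each pair (does one codeword prefix another?):
  A='0' vs G='01': prefix -- VIOLATION

NO -- this is NOT a valid prefix code. A (0) is a prefix of G (01).


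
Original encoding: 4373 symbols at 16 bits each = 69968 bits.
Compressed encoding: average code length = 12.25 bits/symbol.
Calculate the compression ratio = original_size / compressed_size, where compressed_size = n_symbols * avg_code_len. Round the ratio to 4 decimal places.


original_size = n_symbols * orig_bits = 4373 * 16 = 69968 bits
compressed_size = n_symbols * avg_code_len = 4373 * 12.25 = 53569.25 bits
ratio = original_size / compressed_size = 69968 / 53569.25 = 1.3061

Compression ratio = 1.3061


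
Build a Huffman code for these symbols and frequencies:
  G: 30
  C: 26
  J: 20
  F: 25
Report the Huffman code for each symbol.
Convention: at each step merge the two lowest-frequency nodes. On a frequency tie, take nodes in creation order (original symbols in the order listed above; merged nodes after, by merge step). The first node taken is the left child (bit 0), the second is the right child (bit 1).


Huffman tree construction:
Step 1: Merge J(20) + F(25) = 45
Step 2: Merge C(26) + G(30) = 56
Step 3: Merge (J+F)(45) + (C+G)(56) = 101
Read each symbol's code off the tree from the root (left child = 0, right child = 1).

Codes:
  G: 11 (length 2)
  C: 10 (length 2)
  J: 00 (length 2)
  F: 01 (length 2)
Average code length: 202/101 = 2.0000 bits/symbol


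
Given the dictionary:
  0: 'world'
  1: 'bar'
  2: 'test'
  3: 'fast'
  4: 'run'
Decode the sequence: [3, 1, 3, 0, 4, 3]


Look up each index in the dictionary:
  3 -> 'fast'
  1 -> 'bar'
  3 -> 'fast'
  0 -> 'world'
  4 -> 'run'
  3 -> 'fast'

Decoded: "fast bar fast world run fast"


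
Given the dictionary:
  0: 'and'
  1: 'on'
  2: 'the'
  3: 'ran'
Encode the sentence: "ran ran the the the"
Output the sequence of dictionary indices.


Look up each word in the dictionary:
  'ran' -> 3
  'ran' -> 3
  'the' -> 2
  'the' -> 2
  'the' -> 2

Encoded: [3, 3, 2, 2, 2]


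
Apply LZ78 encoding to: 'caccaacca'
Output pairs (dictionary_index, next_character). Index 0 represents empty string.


LZ78 encoding steps:
Dictionary: {0: ''}
Step 1: w='' (idx 0), next='c' -> output (0, 'c'), add 'c' as idx 1
Step 2: w='' (idx 0), next='a' -> output (0, 'a'), add 'a' as idx 2
Step 3: w='c' (idx 1), next='c' -> output (1, 'c'), add 'cc' as idx 3
Step 4: w='a' (idx 2), next='a' -> output (2, 'a'), add 'aa' as idx 4
Step 5: w='cc' (idx 3), next='a' -> output (3, 'a'), add 'cca' as idx 5


Encoded: [(0, 'c'), (0, 'a'), (1, 'c'), (2, 'a'), (3, 'a')]


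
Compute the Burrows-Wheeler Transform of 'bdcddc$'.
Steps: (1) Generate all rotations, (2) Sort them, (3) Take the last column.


Rotations (sorted):
  0: $bdcddc -> last char: c
  1: bdcddc$ -> last char: $
  2: c$bdcdd -> last char: d
  3: cddc$bd -> last char: d
  4: dc$bdcd -> last char: d
  5: dcddc$b -> last char: b
  6: ddc$bdc -> last char: c


BWT = c$dddbc


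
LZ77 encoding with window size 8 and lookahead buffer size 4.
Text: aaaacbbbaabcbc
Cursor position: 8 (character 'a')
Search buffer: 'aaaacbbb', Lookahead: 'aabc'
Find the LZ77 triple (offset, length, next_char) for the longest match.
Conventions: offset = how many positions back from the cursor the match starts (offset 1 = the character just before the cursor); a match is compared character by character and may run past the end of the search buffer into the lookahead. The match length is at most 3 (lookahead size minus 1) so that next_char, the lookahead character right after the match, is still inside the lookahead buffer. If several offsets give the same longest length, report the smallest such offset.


Try each offset into the search buffer:
  offset=1 (pos 7, char 'b'): match length 0
  offset=2 (pos 6, char 'b'): match length 0
  offset=3 (pos 5, char 'b'): match length 0
  offset=4 (pos 4, char 'c'): match length 0
  offset=5 (pos 3, char 'a'): match length 1
  offset=6 (pos 2, char 'a'): match length 2
  offset=7 (pos 1, char 'a'): match length 2
  offset=8 (pos 0, char 'a'): match length 2
Longest match has length 2, found at offsets 6, 7, 8; take the smallest, offset 6.
next_char = character at position 8 + 2 = 10 -> 'b'

Best match: offset=6, length=2 (matching 'aa' starting at position 2)
LZ77 triple: (6, 2, 'b')


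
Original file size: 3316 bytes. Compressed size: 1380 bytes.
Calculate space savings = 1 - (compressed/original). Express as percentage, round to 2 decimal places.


ratio = compressed/original = 1380/3316 = 0.416164
savings = 1 - ratio = 1 - 0.416164 = 0.583836
as a percentage: 0.583836 * 100 = 58.38%

Space savings = 1 - 1380/3316 = 58.38%


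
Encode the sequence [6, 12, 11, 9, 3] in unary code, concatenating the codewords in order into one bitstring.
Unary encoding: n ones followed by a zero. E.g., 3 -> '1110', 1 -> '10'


Encode each number as n ones followed by a terminating 0:
  6 -> 1111110 (7 bits)
  12 -> 1111111111110 (13 bits)
  11 -> 111111111110 (12 bits)
  9 -> 1111111110 (10 bits)
  3 -> 1110 (4 bits)
Total length = 7 + 13 + 12 + 10 + 4 = 46 bits.

Unary([6, 12, 11, 9, 3]) = 1111110111111111111011111111111011111111101110 (46 bits)


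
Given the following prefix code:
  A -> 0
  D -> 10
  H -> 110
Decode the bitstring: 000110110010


Decoding step by step:
Bits 0 -> A
Bits 0 -> A
Bits 0 -> A
Bits 110 -> H
Bits 110 -> H
Bits 0 -> A
Bits 10 -> D


Decoded message: AAAHHAD


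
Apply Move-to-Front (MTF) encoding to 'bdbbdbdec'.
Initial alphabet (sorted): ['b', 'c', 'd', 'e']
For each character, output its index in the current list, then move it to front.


MTF encoding:
'b': index 0 in ['b', 'c', 'd', 'e'] -> ['b', 'c', 'd', 'e']
'd': index 2 in ['b', 'c', 'd', 'e'] -> ['d', 'b', 'c', 'e']
'b': index 1 in ['d', 'b', 'c', 'e'] -> ['b', 'd', 'c', 'e']
'b': index 0 in ['b', 'd', 'c', 'e'] -> ['b', 'd', 'c', 'e']
'd': index 1 in ['b', 'd', 'c', 'e'] -> ['d', 'b', 'c', 'e']
'b': index 1 in ['d', 'b', 'c', 'e'] -> ['b', 'd', 'c', 'e']
'd': index 1 in ['b', 'd', 'c', 'e'] -> ['d', 'b', 'c', 'e']
'e': index 3 in ['d', 'b', 'c', 'e'] -> ['e', 'd', 'b', 'c']
'c': index 3 in ['e', 'd', 'b', 'c'] -> ['c', 'e', 'd', 'b']


Output: [0, 2, 1, 0, 1, 1, 1, 3, 3]


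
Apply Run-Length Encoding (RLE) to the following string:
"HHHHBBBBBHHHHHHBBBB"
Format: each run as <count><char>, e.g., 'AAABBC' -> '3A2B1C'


Scanning runs left to right:
  i=0: run of 'H' x 4 -> '4H'
  i=4: run of 'B' x 5 -> '5B'
  i=9: run of 'H' x 6 -> '6H'
  i=15: run of 'B' x 4 -> '4B'

RLE = 4H5B6H4B


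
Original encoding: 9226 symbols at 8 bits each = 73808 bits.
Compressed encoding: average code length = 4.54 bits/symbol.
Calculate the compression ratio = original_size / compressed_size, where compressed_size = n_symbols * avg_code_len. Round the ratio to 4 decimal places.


original_size = n_symbols * orig_bits = 9226 * 8 = 73808 bits
compressed_size = n_symbols * avg_code_len = 9226 * 4.54 = 41886.04 bits
ratio = original_size / compressed_size = 73808 / 41886.04 = 1.7621

Compression ratio = 1.7621


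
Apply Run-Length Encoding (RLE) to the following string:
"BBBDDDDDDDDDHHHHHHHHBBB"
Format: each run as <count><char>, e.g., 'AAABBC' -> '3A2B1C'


Scanning runs left to right:
  i=0: run of 'B' x 3 -> '3B'
  i=3: run of 'D' x 9 -> '9D'
  i=12: run of 'H' x 8 -> '8H'
  i=20: run of 'B' x 3 -> '3B'

RLE = 3B9D8H3B


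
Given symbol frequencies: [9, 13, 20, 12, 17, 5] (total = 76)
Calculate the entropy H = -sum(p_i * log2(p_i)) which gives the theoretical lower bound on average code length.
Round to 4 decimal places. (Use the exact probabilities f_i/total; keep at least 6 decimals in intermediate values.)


Per-symbol terms -p_i * log2(p_i) with p_i = f_i/76:
  p = 9/76 = 0.118421: log2(p) = -3.078003, -p*log2(p) = 0.364500
  p = 13/76 = 0.171053: log2(p) = -2.547488, -p*log2(p) = 0.435754
  p = 20/76 = 0.263158: log2(p) = -1.925999, -p*log2(p) = 0.506842
  p = 12/76 = 0.157895: log2(p) = -2.662965, -p*log2(p) = 0.420468
  p = 17/76 = 0.223684: log2(p) = -2.160465, -p*log2(p) = 0.483262
  p = 5/76 = 0.065789: log2(p) = -3.925999, -p*log2(p) = 0.258289
H = 0.364500 + 0.435754 + 0.506842 + 0.420468 + 0.483262 + 0.258289 = 2.469115

H = 2.4691 bits/symbol


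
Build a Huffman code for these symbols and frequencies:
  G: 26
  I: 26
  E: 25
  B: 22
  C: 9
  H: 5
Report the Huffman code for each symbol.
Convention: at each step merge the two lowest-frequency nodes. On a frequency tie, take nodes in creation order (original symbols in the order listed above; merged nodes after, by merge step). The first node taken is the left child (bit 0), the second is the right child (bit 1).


Huffman tree construction:
Step 1: Merge H(5) + C(9) = 14
Step 2: Merge (H+C)(14) + B(22) = 36
Step 3: Merge E(25) + G(26) = 51
Step 4: Merge I(26) + ((H+C)+B)(36) = 62
Step 5: Merge (E+G)(51) + (I+((H+C)+B))(62) = 113
Read each symbol's code off the tree from the root (left child = 0, right child = 1).

Codes:
  G: 01 (length 2)
  I: 10 (length 2)
  E: 00 (length 2)
  B: 111 (length 3)
  C: 1101 (length 4)
  H: 1100 (length 4)
Average code length: 276/113 = 2.4425 bits/symbol


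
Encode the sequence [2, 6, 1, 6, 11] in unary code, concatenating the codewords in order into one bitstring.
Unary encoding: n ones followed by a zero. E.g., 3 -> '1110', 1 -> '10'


Encode each number as n ones followed by a terminating 0:
  2 -> 110 (3 bits)
  6 -> 1111110 (7 bits)
  1 -> 10 (2 bits)
  6 -> 1111110 (7 bits)
  11 -> 111111111110 (12 bits)
Total length = 3 + 7 + 2 + 7 + 12 = 31 bits.

Unary([2, 6, 1, 6, 11]) = 1101111110101111110111111111110 (31 bits)


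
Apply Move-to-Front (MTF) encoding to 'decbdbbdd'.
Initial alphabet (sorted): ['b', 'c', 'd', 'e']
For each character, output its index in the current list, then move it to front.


MTF encoding:
'd': index 2 in ['b', 'c', 'd', 'e'] -> ['d', 'b', 'c', 'e']
'e': index 3 in ['d', 'b', 'c', 'e'] -> ['e', 'd', 'b', 'c']
'c': index 3 in ['e', 'd', 'b', 'c'] -> ['c', 'e', 'd', 'b']
'b': index 3 in ['c', 'e', 'd', 'b'] -> ['b', 'c', 'e', 'd']
'd': index 3 in ['b', 'c', 'e', 'd'] -> ['d', 'b', 'c', 'e']
'b': index 1 in ['d', 'b', 'c', 'e'] -> ['b', 'd', 'c', 'e']
'b': index 0 in ['b', 'd', 'c', 'e'] -> ['b', 'd', 'c', 'e']
'd': index 1 in ['b', 'd', 'c', 'e'] -> ['d', 'b', 'c', 'e']
'd': index 0 in ['d', 'b', 'c', 'e'] -> ['d', 'b', 'c', 'e']


Output: [2, 3, 3, 3, 3, 1, 0, 1, 0]


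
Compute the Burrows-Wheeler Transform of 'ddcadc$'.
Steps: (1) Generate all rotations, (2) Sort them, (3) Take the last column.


Rotations (sorted):
  0: $ddcadc -> last char: c
  1: adc$ddc -> last char: c
  2: c$ddcad -> last char: d
  3: cadc$dd -> last char: d
  4: dc$ddca -> last char: a
  5: dcadc$d -> last char: d
  6: ddcadc$ -> last char: $


BWT = ccddad$


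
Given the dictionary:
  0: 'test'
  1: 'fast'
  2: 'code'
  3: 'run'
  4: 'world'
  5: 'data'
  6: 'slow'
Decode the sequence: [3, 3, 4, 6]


Look up each index in the dictionary:
  3 -> 'run'
  3 -> 'run'
  4 -> 'world'
  6 -> 'slow'

Decoded: "run run world slow"


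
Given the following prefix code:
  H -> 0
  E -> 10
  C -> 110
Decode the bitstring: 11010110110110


Decoding step by step:
Bits 110 -> C
Bits 10 -> E
Bits 110 -> C
Bits 110 -> C
Bits 110 -> C


Decoded message: CECCC


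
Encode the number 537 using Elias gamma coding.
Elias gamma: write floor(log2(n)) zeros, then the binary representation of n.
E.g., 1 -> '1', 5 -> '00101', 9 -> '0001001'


num_bits = floor(log2(537)) + 1 = 10
leading_zeros = num_bits - 1 = 9
binary(537) = 1000011001

Elias gamma(537) = '000000000' + '1000011001' = 0000000001000011001 (19 bits)


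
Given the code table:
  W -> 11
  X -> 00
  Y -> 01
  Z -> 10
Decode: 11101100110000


Decoding:
11 -> W
10 -> Z
11 -> W
00 -> X
11 -> W
00 -> X
00 -> X


Result: WZWXWXX


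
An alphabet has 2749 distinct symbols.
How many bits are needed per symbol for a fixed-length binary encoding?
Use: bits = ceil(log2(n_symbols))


log2(2749) = 11.4247
Bracket: 2^11 = 2048 < 2749 <= 2^12 = 4096
So ceil(log2(2749)) = 12

bits = ceil(log2(2749)) = ceil(11.4247) = 12 bits


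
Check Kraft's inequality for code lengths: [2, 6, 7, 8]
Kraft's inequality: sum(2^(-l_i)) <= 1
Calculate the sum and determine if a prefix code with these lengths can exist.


Sum = 2^(-2) + 2^(-6) + 2^(-7) + 2^(-8)
    = 0.25 + 0.015625 + 0.0078125 + 0.00390625
    = 71/256 = 0.27734375
Since 0.27734375 <= 1, Kraft's inequality IS satisfied.
A prefix code with these lengths CAN exist.

Kraft sum = 0.27734375. Satisfied.


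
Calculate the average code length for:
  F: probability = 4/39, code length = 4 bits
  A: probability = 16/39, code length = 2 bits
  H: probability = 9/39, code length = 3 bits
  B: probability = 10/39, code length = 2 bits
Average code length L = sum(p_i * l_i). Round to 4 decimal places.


Weighted contributions p_i * l_i:
  F: (4/39) * 4 = 16/39
  A: (16/39) * 2 = 32/39
  H: (9/39) * 3 = 27/39
  B: (10/39) * 2 = 20/39
Sum = (16 + 32 + 27 + 20)/39 = 95/39

L = 95/39 = 2.4359 bits/symbol


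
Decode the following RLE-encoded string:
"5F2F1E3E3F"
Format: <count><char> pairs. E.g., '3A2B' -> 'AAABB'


Expanding each <count><char> pair:
  5F -> 'FFFFF'
  2F -> 'FF'
  1E -> 'E'
  3E -> 'EEE'
  3F -> 'FFF'

Decoded = FFFFFFFEEEEFFF


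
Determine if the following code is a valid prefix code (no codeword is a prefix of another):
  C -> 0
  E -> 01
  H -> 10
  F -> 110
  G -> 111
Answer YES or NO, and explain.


Checking each pair (does one codeword prefix another?):
  C='0' vs E='01': prefix -- VIOLATION

NO -- this is NOT a valid prefix code. C (0) is a prefix of E (01).


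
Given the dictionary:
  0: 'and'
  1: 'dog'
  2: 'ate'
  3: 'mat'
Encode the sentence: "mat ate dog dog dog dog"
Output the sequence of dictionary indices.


Look up each word in the dictionary:
  'mat' -> 3
  'ate' -> 2
  'dog' -> 1
  'dog' -> 1
  'dog' -> 1
  'dog' -> 1

Encoded: [3, 2, 1, 1, 1, 1]


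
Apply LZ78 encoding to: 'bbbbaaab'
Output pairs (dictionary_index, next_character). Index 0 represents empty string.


LZ78 encoding steps:
Dictionary: {0: ''}
Step 1: w='' (idx 0), next='b' -> output (0, 'b'), add 'b' as idx 1
Step 2: w='b' (idx 1), next='b' -> output (1, 'b'), add 'bb' as idx 2
Step 3: w='b' (idx 1), next='a' -> output (1, 'a'), add 'ba' as idx 3
Step 4: w='' (idx 0), next='a' -> output (0, 'a'), add 'a' as idx 4
Step 5: w='a' (idx 4), next='b' -> output (4, 'b'), add 'ab' as idx 5


Encoded: [(0, 'b'), (1, 'b'), (1, 'a'), (0, 'a'), (4, 'b')]


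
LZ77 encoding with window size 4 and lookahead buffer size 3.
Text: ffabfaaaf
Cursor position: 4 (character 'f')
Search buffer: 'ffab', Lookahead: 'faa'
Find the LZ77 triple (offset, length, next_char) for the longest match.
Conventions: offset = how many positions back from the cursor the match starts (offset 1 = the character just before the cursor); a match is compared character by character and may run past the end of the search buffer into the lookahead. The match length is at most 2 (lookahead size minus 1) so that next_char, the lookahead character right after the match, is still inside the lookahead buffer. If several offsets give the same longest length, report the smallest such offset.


Try each offset into the search buffer:
  offset=1 (pos 3, char 'b'): match length 0
  offset=2 (pos 2, char 'a'): match length 0
  offset=3 (pos 1, char 'f'): match length 2
  offset=4 (pos 0, char 'f'): match length 1
Longest match has length 2 at offset 3.
next_char = character at position 4 + 2 = 6 -> 'a'

Best match: offset=3, length=2 (matching 'fa' starting at position 1)
LZ77 triple: (3, 2, 'a')


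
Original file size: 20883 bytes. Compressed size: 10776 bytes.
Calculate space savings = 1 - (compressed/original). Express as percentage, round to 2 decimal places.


ratio = compressed/original = 10776/20883 = 0.516018
savings = 1 - ratio = 1 - 0.516018 = 0.483982
as a percentage: 0.483982 * 100 = 48.4%

Space savings = 1 - 10776/20883 = 48.4%


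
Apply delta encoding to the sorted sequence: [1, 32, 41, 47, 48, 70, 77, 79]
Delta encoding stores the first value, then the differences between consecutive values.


First value: 1
Deltas:
  32 - 1 = 31
  41 - 32 = 9
  47 - 41 = 6
  48 - 47 = 1
  70 - 48 = 22
  77 - 70 = 7
  79 - 77 = 2


Delta encoded: [1, 31, 9, 6, 1, 22, 7, 2]


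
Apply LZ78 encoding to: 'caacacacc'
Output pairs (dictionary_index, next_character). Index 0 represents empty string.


LZ78 encoding steps:
Dictionary: {0: ''}
Step 1: w='' (idx 0), next='c' -> output (0, 'c'), add 'c' as idx 1
Step 2: w='' (idx 0), next='a' -> output (0, 'a'), add 'a' as idx 2
Step 3: w='a' (idx 2), next='c' -> output (2, 'c'), add 'ac' as idx 3
Step 4: w='ac' (idx 3), next='a' -> output (3, 'a'), add 'aca' as idx 4
Step 5: w='c' (idx 1), next='c' -> output (1, 'c'), add 'cc' as idx 5


Encoded: [(0, 'c'), (0, 'a'), (2, 'c'), (3, 'a'), (1, 'c')]


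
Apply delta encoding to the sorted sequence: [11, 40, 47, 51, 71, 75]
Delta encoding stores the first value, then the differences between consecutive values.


First value: 11
Deltas:
  40 - 11 = 29
  47 - 40 = 7
  51 - 47 = 4
  71 - 51 = 20
  75 - 71 = 4


Delta encoded: [11, 29, 7, 4, 20, 4]


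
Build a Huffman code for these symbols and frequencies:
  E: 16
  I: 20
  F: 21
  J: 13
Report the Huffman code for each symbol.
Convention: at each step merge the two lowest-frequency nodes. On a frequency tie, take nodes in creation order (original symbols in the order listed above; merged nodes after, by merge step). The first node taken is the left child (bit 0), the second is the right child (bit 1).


Huffman tree construction:
Step 1: Merge J(13) + E(16) = 29
Step 2: Merge I(20) + F(21) = 41
Step 3: Merge (J+E)(29) + (I+F)(41) = 70
Read each symbol's code off the tree from the root (left child = 0, right child = 1).

Codes:
  E: 01 (length 2)
  I: 10 (length 2)
  F: 11 (length 2)
  J: 00 (length 2)
Average code length: 140/70 = 2.0000 bits/symbol


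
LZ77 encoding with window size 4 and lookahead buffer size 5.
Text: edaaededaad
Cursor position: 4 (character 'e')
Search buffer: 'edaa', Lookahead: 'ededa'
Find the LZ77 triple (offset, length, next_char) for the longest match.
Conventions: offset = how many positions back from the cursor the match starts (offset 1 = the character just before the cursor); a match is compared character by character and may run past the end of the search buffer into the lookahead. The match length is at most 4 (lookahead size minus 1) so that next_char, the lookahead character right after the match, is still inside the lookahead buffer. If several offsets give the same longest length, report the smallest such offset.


Try each offset into the search buffer:
  offset=1 (pos 3, char 'a'): match length 0
  offset=2 (pos 2, char 'a'): match length 0
  offset=3 (pos 1, char 'd'): match length 0
  offset=4 (pos 0, char 'e'): match length 2
Longest match has length 2 at offset 4.
next_char = character at position 4 + 2 = 6 -> 'e'

Best match: offset=4, length=2 (matching 'ed' starting at position 0)
LZ77 triple: (4, 2, 'e')
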